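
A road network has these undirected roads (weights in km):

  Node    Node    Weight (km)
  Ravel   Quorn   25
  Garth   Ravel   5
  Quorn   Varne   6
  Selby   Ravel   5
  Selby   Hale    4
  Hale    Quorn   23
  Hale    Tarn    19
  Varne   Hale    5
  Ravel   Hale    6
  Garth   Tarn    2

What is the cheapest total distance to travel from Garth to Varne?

16 km

Candidate routes:
Garth → Ravel → Selby → Hale → Varne: 5+5+4+5 = 19
Garth → Ravel → Hale → Varne: 5+6+5 = 16
Garth → Tarn → Hale → Varne: 2+19+5 = 26
Garth → Ravel → Quorn → Varne: 5+25+6 = 36
The minimum is 16 km via Garth → Ravel → Hale → Varne.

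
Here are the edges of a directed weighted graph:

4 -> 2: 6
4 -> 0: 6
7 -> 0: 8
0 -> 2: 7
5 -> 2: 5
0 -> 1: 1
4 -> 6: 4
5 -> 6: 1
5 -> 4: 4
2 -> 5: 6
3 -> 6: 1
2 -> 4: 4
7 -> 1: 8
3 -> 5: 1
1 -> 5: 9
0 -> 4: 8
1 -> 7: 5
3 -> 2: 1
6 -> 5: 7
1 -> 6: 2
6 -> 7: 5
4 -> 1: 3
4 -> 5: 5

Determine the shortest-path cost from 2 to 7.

12

Compare a few routes:
2 - 4 - 6 - 7: 4+4+5 = 13
2 - 4 - 1 - 7: 4+3+5 = 12
2 - 4 - 1 - 6 - 7: 4+3+2+5 = 14
2 - 4 - 5 - 6 - 7: 4+5+1+5 = 15
Cheapest is 2 - 4 - 1 - 7 at 12.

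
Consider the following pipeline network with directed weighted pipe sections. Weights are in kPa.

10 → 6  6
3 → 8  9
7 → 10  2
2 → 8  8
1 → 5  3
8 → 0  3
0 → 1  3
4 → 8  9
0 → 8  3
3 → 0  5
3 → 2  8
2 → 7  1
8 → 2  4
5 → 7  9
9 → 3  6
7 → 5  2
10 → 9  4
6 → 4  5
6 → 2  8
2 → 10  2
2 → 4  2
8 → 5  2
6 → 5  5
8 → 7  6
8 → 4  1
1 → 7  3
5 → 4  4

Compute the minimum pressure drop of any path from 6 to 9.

14 kPa

Candidate routes:
6 → 2 → 10 → 9: 8+2+4 = 14
6 → 2 → 7 → 10 → 9: 8+1+2+4 = 15
6 → 5 → 7 → 10 → 9: 5+9+2+4 = 20
6 → 4 → 8 → 2 → 10 → 9: 5+9+4+2+4 = 24
The minimum is 14 kPa via 6 → 2 → 10 → 9.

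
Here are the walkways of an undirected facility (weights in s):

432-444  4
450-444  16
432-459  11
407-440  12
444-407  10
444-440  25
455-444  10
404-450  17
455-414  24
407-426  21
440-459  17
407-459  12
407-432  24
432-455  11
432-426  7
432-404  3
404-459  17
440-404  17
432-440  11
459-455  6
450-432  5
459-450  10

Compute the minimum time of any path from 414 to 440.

Running Dijkstra from 414:
414: 0
455: 24  (via 414)
459: 30  (via 455)
444: 34  (via 455)
432: 35  (via 455)
404: 38  (via 432)
450: 40  (via 459)
407: 42  (via 459)
426: 42  (via 432)
440: 46  (via 432)
Shortest route: 414–455–432–440 = 46 s.

46 s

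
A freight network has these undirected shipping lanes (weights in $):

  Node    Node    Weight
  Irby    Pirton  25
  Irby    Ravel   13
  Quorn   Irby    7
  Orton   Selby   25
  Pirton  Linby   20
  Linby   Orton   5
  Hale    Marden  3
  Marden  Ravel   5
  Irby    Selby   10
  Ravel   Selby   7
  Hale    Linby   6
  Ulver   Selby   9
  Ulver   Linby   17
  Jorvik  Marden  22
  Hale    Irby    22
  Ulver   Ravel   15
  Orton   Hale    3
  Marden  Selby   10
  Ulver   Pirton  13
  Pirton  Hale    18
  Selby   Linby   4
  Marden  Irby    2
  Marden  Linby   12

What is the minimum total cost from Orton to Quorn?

$15

Shortest distances from Orton:
Orton: 0
Hale: 3  (via Orton)
Linby: 5  (via Orton)
Marden: 6  (via Hale)
Irby: 8  (via Marden)
Selby: 9  (via Linby)
Ravel: 11  (via Marden)
Quorn: 15  (via Irby)
Shortest route: Orton → Hale → Marden → Irby → Quorn = $15.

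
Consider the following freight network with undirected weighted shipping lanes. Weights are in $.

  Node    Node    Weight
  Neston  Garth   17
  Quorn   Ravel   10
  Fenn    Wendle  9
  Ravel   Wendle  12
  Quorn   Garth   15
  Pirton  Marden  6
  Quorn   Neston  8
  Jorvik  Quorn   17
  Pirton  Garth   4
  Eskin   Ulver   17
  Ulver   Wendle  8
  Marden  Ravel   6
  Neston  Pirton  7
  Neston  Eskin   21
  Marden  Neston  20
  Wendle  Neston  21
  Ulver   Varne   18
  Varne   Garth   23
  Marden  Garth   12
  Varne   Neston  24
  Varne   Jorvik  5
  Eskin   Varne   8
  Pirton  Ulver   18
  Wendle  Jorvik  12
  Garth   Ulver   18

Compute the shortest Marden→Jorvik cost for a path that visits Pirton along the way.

Best Marden to Pirton: Marden → Pirton costing 6
Best Pirton to Jorvik: Pirton → Neston → Quorn → Jorvik costing 32
Total via Pirton: 6 + 32 = $38.

$38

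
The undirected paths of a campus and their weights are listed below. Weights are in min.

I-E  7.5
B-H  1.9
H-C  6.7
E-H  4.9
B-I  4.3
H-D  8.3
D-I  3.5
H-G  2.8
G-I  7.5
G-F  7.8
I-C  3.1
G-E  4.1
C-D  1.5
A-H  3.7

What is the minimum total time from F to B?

Candidate routes:
F → G → E → H → B: 7.8+4.1+4.9+1.9 = 18.7
F → G → H → B: 7.8+2.8+1.9 = 12.5
F → G → I → B: 7.8+7.5+4.3 = 19.6
Cheapest is F → G → H → B at 12.5 min.

12.5 min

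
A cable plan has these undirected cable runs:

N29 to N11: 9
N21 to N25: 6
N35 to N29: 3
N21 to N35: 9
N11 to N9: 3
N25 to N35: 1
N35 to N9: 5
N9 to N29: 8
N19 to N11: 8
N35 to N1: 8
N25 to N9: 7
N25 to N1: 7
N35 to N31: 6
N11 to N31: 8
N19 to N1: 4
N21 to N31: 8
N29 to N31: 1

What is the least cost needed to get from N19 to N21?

Settle nodes by increasing distance from N19:
N19: 0
N1: 4  (via N19)
N11: 8  (via N19)
N9: 11  (via N11)
N25: 11  (via N1)
N35: 12  (via N1)
N29: 15  (via N35)
N31: 16  (via N11)
N21: 17  (via N25)
Shortest route: N19 → N1 → N25 → N21 = 17.

17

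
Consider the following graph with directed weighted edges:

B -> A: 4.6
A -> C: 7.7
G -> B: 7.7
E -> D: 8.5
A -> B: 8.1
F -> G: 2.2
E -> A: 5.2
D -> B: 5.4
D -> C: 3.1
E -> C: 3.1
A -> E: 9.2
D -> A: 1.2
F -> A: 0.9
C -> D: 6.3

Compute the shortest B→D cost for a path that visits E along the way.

Best B to E: B → A → E costing 13.8
Best E to D: E → D costing 8.5
Total via E: 13.8 + 8.5 = 22.3.

22.3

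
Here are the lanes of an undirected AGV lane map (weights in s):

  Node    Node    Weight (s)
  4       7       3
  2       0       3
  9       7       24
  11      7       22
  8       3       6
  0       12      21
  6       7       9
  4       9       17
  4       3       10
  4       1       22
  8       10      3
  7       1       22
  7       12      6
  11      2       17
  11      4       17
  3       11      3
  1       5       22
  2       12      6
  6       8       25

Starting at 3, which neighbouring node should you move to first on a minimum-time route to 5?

4

Candidate routes:
3–4–7–1–5: 10+3+22+22 = 57
3–4–1–5: 10+22+22 = 54
Cheapest is 3–4–1–5 at 54 s.
So from 3 the first move is to 4.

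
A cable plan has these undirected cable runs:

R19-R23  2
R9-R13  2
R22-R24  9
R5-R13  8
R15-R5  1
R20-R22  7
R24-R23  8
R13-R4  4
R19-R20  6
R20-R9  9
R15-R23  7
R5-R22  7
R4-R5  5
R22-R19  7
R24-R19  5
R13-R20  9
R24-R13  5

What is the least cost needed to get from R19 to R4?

14

Enumerating some paths:
R19 → R22 → R5 → R4: 7+7+5 = 19
R19 → R23 → R15 → R5 → R4: 2+7+1+5 = 15
R19 → R20 → R13 → R4: 6+9+4 = 19
R19 → R24 → R13 → R4: 5+5+4 = 14
Cheapest is R19 → R24 → R13 → R4 at 14.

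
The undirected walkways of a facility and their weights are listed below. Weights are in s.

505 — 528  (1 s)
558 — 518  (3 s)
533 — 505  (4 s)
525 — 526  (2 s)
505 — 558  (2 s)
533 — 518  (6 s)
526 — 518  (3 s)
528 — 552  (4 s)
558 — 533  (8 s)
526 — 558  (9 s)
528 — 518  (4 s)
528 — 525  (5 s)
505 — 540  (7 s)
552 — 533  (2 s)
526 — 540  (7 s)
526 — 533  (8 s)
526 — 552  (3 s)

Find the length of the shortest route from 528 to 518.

Compare a few routes:
528 - 505 - 558 - 518: 1+2+3 = 6
528 - 518: 4 = 4
The minimum is 4 s via 528 - 518.

4 s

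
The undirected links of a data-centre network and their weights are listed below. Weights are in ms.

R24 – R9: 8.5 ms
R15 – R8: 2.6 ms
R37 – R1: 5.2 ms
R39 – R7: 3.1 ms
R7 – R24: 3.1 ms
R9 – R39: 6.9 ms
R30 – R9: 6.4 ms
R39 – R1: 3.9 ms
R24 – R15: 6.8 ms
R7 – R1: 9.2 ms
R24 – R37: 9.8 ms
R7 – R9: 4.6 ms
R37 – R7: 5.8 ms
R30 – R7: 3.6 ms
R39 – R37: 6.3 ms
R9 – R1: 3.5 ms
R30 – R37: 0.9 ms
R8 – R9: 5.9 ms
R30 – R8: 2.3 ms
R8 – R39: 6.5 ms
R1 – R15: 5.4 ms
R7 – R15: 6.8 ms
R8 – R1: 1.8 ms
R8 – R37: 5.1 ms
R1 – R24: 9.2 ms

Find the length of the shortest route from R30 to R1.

Settle nodes by increasing distance from R30:
R30: 0
R37: 0.9  (via R30)
R8: 2.3  (via R30)
R7: 3.6  (via R30)
R1: 4.1  (via R8)
Shortest route: R30 → R8 → R1 = 4.1 ms.

4.1 ms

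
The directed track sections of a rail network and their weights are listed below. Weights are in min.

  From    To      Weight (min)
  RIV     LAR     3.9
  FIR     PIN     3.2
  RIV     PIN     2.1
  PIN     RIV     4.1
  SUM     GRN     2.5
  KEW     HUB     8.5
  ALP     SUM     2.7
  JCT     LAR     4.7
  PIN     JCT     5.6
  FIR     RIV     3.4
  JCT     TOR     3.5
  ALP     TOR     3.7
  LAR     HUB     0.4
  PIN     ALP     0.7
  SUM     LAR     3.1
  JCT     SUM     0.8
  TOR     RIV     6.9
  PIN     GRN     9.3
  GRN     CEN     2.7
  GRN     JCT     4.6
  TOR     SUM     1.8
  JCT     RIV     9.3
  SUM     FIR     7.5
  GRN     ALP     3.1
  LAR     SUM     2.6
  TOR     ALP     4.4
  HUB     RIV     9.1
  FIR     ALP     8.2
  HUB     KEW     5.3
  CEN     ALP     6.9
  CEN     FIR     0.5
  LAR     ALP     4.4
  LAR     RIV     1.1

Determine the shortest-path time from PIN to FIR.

Running Dijkstra from PIN:
PIN: 0
ALP: 0.7  (via PIN)
SUM: 3.4  (via ALP)
RIV: 4.1  (via PIN)
TOR: 4.4  (via ALP)
JCT: 5.6  (via PIN)
GRN: 5.9  (via SUM)
LAR: 6.5  (via SUM)
HUB: 6.9  (via LAR)
CEN: 8.6  (via GRN)
FIR: 9.1  (via CEN)
Shortest route: PIN → ALP → SUM → GRN → CEN → FIR = 9.1 min.

9.1 min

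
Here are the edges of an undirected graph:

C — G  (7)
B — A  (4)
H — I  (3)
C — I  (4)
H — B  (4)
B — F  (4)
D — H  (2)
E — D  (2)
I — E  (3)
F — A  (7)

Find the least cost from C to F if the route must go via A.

Best C to A: C–I–H–B–A costing 15
Best A to F: A–F costing 7
Total via A: 15 + 7 = 22.

22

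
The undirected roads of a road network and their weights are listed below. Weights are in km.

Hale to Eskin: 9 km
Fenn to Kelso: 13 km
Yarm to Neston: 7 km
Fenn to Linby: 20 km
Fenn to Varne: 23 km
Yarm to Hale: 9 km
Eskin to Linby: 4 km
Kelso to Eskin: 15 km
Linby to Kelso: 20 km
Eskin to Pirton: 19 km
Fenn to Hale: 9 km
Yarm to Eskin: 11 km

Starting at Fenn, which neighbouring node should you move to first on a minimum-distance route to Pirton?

Enumerating some paths:
Fenn–Linby–Eskin–Pirton: 20+4+19 = 43
Fenn–Hale–Eskin–Pirton: 9+9+19 = 37
The minimum is 37 km via Fenn–Hale–Eskin–Pirton.
So from Fenn the first move is to Hale.

Hale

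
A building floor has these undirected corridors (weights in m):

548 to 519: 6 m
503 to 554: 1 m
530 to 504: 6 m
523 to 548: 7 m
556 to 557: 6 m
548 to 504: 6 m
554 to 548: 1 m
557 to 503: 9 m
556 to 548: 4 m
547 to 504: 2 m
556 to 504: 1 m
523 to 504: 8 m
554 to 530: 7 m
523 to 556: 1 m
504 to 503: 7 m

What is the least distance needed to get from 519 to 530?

Shortest distances from 519:
519: 0
548: 6  (via 519)
554: 7  (via 548)
503: 8  (via 554)
556: 10  (via 548)
504: 11  (via 556)
523: 11  (via 556)
547: 13  (via 504)
530: 14  (via 554)
Shortest route: 519 → 548 → 554 → 530 = 14 m.

14 m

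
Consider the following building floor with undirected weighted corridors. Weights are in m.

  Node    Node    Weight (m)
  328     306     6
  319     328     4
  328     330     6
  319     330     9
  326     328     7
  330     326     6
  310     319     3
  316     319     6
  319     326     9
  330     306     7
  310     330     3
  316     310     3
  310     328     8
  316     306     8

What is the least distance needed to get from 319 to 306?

Shortest distances from 319:
319: 0
310: 3  (via 319)
328: 4  (via 319)
330: 6  (via 310)
316: 6  (via 319)
326: 9  (via 319)
306: 10  (via 328)
Shortest route: 319 → 328 → 306 = 10 m.

10 m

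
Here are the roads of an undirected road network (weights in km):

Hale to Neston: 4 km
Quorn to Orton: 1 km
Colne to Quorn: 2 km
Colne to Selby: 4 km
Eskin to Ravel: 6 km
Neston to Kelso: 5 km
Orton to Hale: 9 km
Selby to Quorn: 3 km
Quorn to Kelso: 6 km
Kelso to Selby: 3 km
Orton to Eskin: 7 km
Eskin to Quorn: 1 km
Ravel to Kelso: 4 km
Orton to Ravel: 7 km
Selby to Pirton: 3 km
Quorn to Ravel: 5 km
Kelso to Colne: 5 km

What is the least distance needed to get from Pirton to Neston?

11 km

Candidate routes:
Pirton - Selby - Kelso - Neston: 3+3+5 = 11
Pirton - Selby - Colne - Kelso - Neston: 3+4+5+5 = 17
Pirton - Selby - Quorn - Kelso - Neston: 3+3+6+5 = 17
Cheapest is Pirton - Selby - Kelso - Neston at 11 km.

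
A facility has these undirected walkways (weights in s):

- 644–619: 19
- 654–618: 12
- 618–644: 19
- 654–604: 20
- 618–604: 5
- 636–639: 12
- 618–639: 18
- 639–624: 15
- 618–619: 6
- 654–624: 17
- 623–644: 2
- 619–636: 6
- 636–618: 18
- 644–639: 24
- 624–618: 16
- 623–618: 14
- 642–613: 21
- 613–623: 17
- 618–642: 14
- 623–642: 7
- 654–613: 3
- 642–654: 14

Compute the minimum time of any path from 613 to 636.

27 s

Settle nodes by increasing distance from 613:
613: 0
654: 3  (via 613)
618: 15  (via 654)
623: 17  (via 613)
642: 17  (via 654)
644: 19  (via 623)
604: 20  (via 618)
624: 20  (via 654)
619: 21  (via 618)
636: 27  (via 619)
Shortest route: 613–654–618–619–636 = 27 s.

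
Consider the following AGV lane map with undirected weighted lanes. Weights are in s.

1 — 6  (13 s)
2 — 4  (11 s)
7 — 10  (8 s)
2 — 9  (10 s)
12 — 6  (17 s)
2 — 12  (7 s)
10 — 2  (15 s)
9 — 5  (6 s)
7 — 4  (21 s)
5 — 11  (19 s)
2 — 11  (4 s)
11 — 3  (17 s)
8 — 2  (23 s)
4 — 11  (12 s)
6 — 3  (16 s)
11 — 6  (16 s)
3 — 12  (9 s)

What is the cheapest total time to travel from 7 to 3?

Candidate routes:
7–10–2–11–3: 8+15+4+17 = 44
7–4–2–12–3: 21+11+7+9 = 48
7–10–2–12–3: 8+15+7+9 = 39
The minimum is 39 s via 7–10–2–12–3.

39 s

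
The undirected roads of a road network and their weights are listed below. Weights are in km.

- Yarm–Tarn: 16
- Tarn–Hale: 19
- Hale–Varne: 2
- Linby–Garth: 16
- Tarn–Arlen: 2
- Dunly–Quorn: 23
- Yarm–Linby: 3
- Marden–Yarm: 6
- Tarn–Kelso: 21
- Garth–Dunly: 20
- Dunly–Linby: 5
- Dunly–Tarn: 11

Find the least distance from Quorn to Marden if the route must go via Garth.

68 km

Best Quorn to Garth: Quorn → Dunly → Garth costing 43
Shortest Garth→Marden: Garth → Linby → Yarm → Marden = 25
Total via Garth: 43 + 25 = 68 km.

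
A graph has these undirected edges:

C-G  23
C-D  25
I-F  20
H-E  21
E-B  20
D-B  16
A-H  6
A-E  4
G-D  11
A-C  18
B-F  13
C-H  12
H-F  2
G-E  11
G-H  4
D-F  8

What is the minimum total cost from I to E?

Shortest distances from I:
I: 0
F: 20  (via I)
H: 22  (via F)
G: 26  (via H)
A: 28  (via H)
D: 28  (via F)
E: 32  (via A)
Shortest route: I–F–H–A–E = 32.

32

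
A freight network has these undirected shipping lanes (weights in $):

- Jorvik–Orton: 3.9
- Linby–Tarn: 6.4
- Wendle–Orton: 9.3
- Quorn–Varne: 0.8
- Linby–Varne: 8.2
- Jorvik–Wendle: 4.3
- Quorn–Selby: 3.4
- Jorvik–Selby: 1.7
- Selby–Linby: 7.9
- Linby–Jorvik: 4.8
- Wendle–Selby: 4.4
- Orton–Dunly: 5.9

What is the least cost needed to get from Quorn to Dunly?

$14.9

Running Dijkstra from Quorn:
Quorn: 0
Varne: 0.8  (via Quorn)
Selby: 3.4  (via Quorn)
Jorvik: 5.1  (via Selby)
Wendle: 7.8  (via Selby)
Linby: 9  (via Varne)
Orton: 9  (via Jorvik)
Dunly: 14.9  (via Orton)
Shortest route: Quorn → Selby → Jorvik → Orton → Dunly = $14.9.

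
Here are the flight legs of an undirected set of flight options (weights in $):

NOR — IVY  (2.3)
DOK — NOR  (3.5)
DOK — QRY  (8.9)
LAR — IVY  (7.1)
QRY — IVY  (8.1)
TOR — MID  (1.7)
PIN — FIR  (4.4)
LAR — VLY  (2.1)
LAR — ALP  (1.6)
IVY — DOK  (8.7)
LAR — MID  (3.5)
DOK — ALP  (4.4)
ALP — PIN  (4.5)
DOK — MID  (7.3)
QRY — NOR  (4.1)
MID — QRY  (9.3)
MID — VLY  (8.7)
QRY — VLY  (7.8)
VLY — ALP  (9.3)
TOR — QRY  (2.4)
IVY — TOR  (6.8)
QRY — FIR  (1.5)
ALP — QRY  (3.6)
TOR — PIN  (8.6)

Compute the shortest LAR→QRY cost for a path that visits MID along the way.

$7.6

Shortest LAR→MID: LAR → MID = 3.5
Shortest MID→QRY: MID → TOR → QRY = 4.1
Total via MID: 3.5 + 4.1 = $7.6.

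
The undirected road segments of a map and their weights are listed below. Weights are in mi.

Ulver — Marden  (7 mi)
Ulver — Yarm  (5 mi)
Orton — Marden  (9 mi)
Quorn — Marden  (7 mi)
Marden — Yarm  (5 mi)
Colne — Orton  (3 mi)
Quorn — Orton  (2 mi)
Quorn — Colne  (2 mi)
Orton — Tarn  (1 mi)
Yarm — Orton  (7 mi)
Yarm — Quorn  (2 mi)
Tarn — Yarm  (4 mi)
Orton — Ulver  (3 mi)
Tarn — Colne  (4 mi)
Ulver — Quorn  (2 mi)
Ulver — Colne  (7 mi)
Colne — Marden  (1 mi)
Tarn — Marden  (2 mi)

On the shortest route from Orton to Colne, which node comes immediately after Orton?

Enumerating some paths:
Orton–Quorn–Colne: 2+2 = 4
Orton–Colne: 3 = 3
Orton–Tarn–Colne: 1+4 = 5
Orton–Tarn–Marden–Colne: 1+2+1 = 4
Cheapest is Orton–Colne at 3 mi.
So from Orton the first move is to Colne.

Colne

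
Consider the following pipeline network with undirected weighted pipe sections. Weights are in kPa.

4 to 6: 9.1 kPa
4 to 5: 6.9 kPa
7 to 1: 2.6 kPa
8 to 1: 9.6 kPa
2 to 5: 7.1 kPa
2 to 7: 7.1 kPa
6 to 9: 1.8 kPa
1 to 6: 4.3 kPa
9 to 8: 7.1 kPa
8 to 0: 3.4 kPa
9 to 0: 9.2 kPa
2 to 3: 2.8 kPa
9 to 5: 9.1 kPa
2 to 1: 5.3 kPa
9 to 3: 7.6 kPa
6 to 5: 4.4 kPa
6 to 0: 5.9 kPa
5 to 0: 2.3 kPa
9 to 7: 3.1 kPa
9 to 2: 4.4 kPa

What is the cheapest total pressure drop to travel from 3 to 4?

Settle nodes by increasing distance from 3:
3: 0
2: 2.8  (via 3)
9: 7.2  (via 2)
1: 8.1  (via 2)
6: 9  (via 9)
5: 9.9  (via 2)
7: 9.9  (via 2)
0: 12.2  (via 5)
8: 14.3  (via 9)
4: 16.8  (via 5)
Shortest route: 3–2–5–4 = 16.8 kPa.

16.8 kPa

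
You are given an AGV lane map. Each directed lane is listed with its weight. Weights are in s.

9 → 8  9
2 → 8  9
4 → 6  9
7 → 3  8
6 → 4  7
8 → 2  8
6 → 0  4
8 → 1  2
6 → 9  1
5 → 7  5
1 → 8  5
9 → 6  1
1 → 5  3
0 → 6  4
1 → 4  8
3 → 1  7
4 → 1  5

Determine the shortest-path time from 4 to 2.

18 s

Shortest distances from 4:
4: 0
1: 5  (via 4)
5: 8  (via 1)
6: 9  (via 4)
8: 10  (via 1)
9: 10  (via 6)
0: 13  (via 6)
7: 13  (via 5)
2: 18  (via 8)
Shortest route: 4 → 1 → 8 → 2 = 18 s.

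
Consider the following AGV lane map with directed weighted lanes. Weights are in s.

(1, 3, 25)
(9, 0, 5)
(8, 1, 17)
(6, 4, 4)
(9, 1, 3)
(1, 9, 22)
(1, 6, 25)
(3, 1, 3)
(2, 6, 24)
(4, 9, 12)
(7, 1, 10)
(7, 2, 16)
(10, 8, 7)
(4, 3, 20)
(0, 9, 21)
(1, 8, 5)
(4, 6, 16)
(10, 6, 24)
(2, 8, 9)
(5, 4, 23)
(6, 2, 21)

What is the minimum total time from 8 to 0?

Shortest distances from 8:
8: 0
1: 17  (via 8)
9: 39  (via 1)
3: 42  (via 1)
6: 42  (via 1)
0: 44  (via 9)
Shortest route: 8–1–9–0 = 44 s.

44 s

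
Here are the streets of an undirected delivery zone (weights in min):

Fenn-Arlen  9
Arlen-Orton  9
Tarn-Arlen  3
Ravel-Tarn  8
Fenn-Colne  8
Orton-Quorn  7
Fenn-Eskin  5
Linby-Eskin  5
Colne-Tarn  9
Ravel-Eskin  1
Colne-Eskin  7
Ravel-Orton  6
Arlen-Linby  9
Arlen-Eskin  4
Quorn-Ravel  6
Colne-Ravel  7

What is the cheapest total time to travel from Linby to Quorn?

Enumerating some paths:
Linby–Eskin–Ravel–Quorn: 5+1+6 = 12
Linby–Arlen–Eskin–Ravel–Quorn: 9+4+1+6 = 20
Linby–Eskin–Ravel–Orton–Quorn: 5+1+6+7 = 19
Cheapest is Linby–Eskin–Ravel–Quorn at 12 min.

12 min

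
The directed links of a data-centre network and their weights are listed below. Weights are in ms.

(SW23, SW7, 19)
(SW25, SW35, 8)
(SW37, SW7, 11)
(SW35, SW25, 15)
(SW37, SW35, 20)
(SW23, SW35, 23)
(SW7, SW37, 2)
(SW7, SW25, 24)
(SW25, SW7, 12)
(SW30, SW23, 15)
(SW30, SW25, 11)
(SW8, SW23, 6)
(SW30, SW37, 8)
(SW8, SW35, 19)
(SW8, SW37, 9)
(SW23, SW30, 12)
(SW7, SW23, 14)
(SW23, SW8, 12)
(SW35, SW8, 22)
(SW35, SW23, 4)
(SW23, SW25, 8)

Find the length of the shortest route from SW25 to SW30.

Settle nodes by increasing distance from SW25:
SW25: 0
SW35: 8  (via SW25)
SW23: 12  (via SW35)
SW7: 12  (via SW25)
SW37: 14  (via SW7)
SW8: 24  (via SW23)
SW30: 24  (via SW23)
Shortest route: SW25–SW35–SW23–SW30 = 24 ms.

24 ms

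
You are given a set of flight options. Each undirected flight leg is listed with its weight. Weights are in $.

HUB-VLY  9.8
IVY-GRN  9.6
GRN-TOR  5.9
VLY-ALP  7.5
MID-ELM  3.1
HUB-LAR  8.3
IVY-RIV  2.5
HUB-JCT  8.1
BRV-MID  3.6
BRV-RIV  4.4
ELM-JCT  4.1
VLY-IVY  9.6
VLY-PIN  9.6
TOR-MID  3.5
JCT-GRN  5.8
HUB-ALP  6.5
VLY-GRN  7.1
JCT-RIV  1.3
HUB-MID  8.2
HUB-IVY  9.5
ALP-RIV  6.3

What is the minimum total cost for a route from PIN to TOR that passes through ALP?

$34.9

Shortest PIN→ALP: PIN → VLY → ALP = 17.1
Best ALP to TOR: ALP → RIV → BRV → MID → TOR costing 17.8
Total via ALP: 17.1 + 17.8 = $34.9.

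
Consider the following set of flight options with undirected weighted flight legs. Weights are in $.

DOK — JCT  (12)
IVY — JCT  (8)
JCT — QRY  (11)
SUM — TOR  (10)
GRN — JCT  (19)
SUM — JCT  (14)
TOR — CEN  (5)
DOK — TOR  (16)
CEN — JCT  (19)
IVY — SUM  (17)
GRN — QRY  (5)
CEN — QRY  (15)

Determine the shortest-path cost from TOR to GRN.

$25

Enumerating some paths:
TOR - CEN - QRY - GRN: 5+15+5 = 25
TOR - SUM - JCT - QRY - GRN: 10+14+11+5 = 40
The minimum is $25 via TOR - CEN - QRY - GRN.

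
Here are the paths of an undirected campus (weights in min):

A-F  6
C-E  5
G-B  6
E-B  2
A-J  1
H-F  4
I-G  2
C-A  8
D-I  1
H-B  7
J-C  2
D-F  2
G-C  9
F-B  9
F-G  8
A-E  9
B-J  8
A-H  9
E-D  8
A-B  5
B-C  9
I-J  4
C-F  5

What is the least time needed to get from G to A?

Settle nodes by increasing distance from G:
G: 0
I: 2  (via G)
D: 3  (via I)
F: 5  (via D)
B: 6  (via G)
J: 6  (via I)
A: 7  (via J)
Shortest route: G–I–J–A = 7 min.

7 min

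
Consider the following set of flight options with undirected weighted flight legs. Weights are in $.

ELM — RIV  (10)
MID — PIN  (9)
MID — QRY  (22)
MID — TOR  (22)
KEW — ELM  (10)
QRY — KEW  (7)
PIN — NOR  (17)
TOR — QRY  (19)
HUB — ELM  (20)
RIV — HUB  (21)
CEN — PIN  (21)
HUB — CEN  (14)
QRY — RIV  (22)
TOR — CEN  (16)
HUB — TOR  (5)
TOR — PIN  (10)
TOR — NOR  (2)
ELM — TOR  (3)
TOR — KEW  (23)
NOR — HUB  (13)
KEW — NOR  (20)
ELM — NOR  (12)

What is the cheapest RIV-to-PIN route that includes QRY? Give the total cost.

$51

Shortest RIV→QRY: RIV → QRY = 22
Best QRY to PIN: QRY → TOR → PIN costing 29
Total via QRY: 22 + 29 = $51.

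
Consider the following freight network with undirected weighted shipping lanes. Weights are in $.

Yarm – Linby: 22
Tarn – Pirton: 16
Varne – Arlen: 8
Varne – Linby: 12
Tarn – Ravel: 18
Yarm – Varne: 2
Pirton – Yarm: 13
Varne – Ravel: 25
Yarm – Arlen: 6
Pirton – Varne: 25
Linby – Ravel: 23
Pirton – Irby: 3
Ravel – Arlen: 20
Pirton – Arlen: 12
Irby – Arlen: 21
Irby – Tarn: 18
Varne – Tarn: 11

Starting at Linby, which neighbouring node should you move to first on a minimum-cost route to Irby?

Varne

Compare a few routes:
Linby–Varne–Yarm–Pirton–Irby: 12+2+13+3 = 30
Linby–Varne–Arlen–Pirton–Irby: 12+8+12+3 = 35
Linby–Varne–Yarm–Arlen–Pirton–Irby: 12+2+6+12+3 = 35
Linby–Yarm–Pirton–Irby: 22+13+3 = 38
The minimum is $30 via Linby–Varne–Yarm–Pirton–Irby.
So from Linby the first move is to Varne.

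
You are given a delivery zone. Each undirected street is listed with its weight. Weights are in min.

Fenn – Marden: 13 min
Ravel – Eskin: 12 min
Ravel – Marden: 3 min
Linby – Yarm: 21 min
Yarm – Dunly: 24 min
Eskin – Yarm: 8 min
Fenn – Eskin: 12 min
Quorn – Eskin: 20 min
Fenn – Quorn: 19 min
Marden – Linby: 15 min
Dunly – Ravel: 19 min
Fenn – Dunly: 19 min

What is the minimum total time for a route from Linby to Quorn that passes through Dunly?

75 min

Best Linby to Dunly: Linby → Marden → Ravel → Dunly costing 37
Best Dunly to Quorn: Dunly → Fenn → Quorn costing 38
Total via Dunly: 37 + 38 = 75 min.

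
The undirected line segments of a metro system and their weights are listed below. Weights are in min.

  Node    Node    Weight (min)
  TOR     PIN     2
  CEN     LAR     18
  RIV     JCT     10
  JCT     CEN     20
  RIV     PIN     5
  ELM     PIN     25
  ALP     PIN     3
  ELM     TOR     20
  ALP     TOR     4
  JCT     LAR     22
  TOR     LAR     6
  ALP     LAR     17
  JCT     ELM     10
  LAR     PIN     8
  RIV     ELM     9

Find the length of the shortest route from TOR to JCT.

Shortest distances from TOR:
TOR: 0
PIN: 2  (via TOR)
ALP: 4  (via TOR)
LAR: 6  (via TOR)
RIV: 7  (via PIN)
ELM: 16  (via RIV)
JCT: 17  (via RIV)
Shortest route: TOR–PIN–RIV–JCT = 17 min.

17 min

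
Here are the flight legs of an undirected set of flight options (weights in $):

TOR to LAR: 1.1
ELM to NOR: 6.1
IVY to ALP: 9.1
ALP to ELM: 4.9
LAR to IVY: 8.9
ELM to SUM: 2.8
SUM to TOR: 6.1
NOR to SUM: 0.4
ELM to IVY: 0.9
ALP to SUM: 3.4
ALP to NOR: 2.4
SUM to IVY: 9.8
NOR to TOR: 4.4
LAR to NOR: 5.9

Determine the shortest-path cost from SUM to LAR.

$5.9

Enumerating some paths:
SUM–NOR–LAR: 0.4+5.9 = 6.3
SUM–NOR–TOR–LAR: 0.4+4.4+1.1 = 5.9
Cheapest is SUM–NOR–TOR–LAR at $5.9.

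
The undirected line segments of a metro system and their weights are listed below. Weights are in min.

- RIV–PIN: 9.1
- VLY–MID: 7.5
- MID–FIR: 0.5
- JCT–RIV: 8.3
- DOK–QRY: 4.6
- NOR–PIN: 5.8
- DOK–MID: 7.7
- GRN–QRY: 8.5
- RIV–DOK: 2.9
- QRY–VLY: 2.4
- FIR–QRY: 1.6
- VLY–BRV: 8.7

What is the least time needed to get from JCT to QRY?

Compare a few routes:
JCT - RIV - DOK - MID - FIR - QRY: 8.3+2.9+7.7+0.5+1.6 = 21
JCT - RIV - DOK - QRY: 8.3+2.9+4.6 = 15.8
The minimum is 15.8 min via JCT - RIV - DOK - QRY.

15.8 min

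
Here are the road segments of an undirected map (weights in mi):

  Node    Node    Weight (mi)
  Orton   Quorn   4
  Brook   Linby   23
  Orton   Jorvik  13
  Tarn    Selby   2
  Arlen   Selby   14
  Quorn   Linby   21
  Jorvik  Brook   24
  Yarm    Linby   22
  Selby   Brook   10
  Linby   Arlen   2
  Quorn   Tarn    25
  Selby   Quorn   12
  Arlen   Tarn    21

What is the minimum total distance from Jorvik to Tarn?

31 mi

Enumerating some paths:
Jorvik–Brook–Selby–Tarn: 24+10+2 = 36
Jorvik–Orton–Quorn–Selby–Tarn: 13+4+12+2 = 31
The minimum is 31 mi via Jorvik–Orton–Quorn–Selby–Tarn.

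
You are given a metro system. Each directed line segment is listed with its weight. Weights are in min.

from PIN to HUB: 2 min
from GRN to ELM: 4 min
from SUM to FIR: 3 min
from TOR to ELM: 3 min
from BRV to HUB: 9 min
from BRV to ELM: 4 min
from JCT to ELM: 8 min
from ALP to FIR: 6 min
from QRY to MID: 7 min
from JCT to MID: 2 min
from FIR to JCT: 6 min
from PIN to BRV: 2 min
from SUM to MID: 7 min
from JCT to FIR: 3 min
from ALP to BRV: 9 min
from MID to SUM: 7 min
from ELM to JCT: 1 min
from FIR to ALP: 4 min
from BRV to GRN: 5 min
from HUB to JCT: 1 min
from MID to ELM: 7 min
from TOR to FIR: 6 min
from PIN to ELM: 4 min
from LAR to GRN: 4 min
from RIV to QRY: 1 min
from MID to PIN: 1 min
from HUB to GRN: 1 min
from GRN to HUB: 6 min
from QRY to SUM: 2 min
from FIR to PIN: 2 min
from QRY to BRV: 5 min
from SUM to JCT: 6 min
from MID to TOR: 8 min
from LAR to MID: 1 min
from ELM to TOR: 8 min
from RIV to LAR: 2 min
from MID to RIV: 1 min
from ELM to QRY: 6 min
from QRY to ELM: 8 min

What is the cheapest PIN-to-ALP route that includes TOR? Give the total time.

22 min

Shortest PIN→TOR: PIN → ELM → TOR = 12
Best TOR to ALP: TOR → FIR → ALP costing 10
Total via TOR: 12 + 10 = 22 min.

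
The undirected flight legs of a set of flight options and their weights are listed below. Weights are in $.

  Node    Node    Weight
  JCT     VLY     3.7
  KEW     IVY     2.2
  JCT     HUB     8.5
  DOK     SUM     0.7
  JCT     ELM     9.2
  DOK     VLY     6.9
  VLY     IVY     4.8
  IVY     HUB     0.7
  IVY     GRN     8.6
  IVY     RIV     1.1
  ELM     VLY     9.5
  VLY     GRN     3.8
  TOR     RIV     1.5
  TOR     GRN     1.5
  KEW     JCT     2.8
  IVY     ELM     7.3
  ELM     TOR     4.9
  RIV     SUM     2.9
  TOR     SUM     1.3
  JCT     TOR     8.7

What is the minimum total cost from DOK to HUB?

Compare a few routes:
DOK–SUM–TOR–RIV–IVY–HUB: 0.7+1.3+1.5+1.1+0.7 = 5.3
DOK–SUM–RIV–IVY–HUB: 0.7+2.9+1.1+0.7 = 5.4
The minimum is $5.3 via DOK–SUM–TOR–RIV–IVY–HUB.

$5.3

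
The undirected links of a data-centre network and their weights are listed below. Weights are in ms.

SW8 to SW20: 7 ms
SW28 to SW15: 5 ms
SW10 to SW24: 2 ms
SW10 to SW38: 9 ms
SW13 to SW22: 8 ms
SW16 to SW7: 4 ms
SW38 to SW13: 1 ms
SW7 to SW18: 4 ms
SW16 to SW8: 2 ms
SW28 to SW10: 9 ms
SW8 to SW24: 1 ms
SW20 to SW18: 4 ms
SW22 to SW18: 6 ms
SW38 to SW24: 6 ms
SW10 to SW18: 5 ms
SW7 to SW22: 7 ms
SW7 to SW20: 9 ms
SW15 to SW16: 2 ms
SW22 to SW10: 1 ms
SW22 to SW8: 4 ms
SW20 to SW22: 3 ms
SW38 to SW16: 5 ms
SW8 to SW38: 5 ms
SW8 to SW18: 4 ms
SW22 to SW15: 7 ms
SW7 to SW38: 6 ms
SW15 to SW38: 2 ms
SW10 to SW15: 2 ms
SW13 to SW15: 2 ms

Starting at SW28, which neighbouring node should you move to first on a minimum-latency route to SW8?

Enumerating some paths:
SW28 - SW15 - SW10 - SW24 - SW8: 5+2+2+1 = 10
SW28 - SW15 - SW16 - SW8: 5+2+2 = 9
Cheapest is SW28 - SW15 - SW16 - SW8 at 9 ms.
So from SW28 the first move is to SW15.

SW15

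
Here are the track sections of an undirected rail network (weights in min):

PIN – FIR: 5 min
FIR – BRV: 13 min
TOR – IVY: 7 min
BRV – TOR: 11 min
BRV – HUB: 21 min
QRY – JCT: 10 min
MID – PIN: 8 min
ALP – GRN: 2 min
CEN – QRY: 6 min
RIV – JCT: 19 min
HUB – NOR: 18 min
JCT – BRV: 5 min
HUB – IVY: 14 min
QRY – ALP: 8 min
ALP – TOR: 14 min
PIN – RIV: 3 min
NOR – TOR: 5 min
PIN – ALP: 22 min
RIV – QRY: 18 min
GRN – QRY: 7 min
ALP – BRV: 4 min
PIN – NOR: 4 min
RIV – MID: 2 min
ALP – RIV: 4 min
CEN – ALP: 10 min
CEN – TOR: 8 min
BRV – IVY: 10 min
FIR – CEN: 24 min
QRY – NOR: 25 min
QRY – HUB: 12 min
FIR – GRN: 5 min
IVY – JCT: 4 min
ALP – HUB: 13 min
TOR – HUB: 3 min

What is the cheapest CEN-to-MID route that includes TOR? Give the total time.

Shortest CEN→TOR: CEN → TOR = 8
Shortest TOR→MID: TOR → NOR → PIN → RIV → MID = 14
Total via TOR: 8 + 14 = 22 min.

22 min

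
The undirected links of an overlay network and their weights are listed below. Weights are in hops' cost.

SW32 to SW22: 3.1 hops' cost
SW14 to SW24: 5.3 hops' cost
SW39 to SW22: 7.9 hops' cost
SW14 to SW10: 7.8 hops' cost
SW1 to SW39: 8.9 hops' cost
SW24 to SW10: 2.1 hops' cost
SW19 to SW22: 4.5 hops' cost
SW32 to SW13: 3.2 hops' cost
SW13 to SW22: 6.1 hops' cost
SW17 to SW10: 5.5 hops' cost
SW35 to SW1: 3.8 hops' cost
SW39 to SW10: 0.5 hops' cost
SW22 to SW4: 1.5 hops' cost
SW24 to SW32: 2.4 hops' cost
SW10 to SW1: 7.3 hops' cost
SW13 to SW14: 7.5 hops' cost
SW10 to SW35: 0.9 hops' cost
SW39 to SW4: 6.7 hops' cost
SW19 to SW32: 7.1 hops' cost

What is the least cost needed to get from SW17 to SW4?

12.7 hops' cost

Enumerating some paths:
SW17–SW10–SW24–SW32–SW22–SW4: 5.5+2.1+2.4+3.1+1.5 = 14.6
SW17–SW10–SW39–SW4: 5.5+0.5+6.7 = 12.7
Cheapest is SW17–SW10–SW39–SW4 at 12.7 hops' cost.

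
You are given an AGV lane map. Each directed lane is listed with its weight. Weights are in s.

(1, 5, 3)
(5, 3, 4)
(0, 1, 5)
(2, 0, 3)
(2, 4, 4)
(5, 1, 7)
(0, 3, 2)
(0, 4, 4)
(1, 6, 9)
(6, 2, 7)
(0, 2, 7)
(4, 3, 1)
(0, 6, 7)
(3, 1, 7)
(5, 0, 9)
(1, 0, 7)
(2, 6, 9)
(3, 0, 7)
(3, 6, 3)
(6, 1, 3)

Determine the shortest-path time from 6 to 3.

Running Dijkstra from 6:
6: 0
1: 3  (via 6)
5: 6  (via 1)
2: 7  (via 6)
0: 10  (via 1)
3: 10  (via 5)
Shortest route: 6–1–5–3 = 10 s.

10 s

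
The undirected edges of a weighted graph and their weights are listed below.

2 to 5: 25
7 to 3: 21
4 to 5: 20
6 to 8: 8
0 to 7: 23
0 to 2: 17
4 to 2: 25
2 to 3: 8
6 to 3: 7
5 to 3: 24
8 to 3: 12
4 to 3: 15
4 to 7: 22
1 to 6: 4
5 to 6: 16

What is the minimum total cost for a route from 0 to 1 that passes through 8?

49

Shortest 0→8: 0–2–3–8 = 37
Best 8 to 1: 8–6–1 costing 12
Total via 8: 37 + 12 = 49.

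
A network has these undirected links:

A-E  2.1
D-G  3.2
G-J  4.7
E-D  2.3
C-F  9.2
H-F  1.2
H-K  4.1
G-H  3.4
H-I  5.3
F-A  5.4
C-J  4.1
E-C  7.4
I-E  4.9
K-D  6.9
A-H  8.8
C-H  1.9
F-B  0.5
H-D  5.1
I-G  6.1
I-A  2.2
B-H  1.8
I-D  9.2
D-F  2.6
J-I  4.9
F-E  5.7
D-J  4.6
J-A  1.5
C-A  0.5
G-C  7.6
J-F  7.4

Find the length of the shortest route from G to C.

Shortest distances from G:
G: 0
D: 3.2  (via G)
H: 3.4  (via G)
F: 4.6  (via H)
J: 4.7  (via G)
B: 5.1  (via F)
C: 5.3  (via H)
Shortest route: G–H–C = 5.3.

5.3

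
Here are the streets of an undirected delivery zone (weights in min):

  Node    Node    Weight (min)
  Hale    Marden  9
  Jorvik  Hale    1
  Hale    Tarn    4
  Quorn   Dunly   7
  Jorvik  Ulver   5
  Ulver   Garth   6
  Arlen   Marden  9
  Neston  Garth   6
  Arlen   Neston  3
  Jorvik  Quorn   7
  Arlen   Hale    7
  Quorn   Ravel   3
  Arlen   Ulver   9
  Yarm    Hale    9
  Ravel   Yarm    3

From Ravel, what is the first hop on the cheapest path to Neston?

Quorn

Candidate routes:
Ravel → Yarm → Hale → Arlen → Neston: 3+9+7+3 = 22
Ravel → Quorn → Jorvik → Hale → Arlen → Neston: 3+7+1+7+3 = 21
The minimum is 21 min via Ravel → Quorn → Jorvik → Hale → Arlen → Neston.
So from Ravel the first move is to Quorn.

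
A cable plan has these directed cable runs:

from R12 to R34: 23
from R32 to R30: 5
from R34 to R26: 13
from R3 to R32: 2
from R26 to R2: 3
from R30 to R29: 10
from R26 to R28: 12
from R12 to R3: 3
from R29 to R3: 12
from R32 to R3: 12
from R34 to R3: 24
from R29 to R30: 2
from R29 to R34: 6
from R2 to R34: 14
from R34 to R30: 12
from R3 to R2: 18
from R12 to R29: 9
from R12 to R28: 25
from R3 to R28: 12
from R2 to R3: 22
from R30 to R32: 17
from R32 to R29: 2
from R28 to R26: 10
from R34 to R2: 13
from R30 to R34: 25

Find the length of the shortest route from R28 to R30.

Enumerating some paths:
R28–R26–R2–R3–R32–R29–R30: 10+3+22+2+2+2 = 41
R28–R26–R2–R34–R3–R32–R29–R30: 10+3+14+24+2+2+2 = 57
R28–R26–R2–R34–R30: 10+3+14+12 = 39
R28–R26–R2–R3–R32–R30: 10+3+22+2+5 = 42
Cheapest is R28–R26–R2–R34–R30 at 39.

39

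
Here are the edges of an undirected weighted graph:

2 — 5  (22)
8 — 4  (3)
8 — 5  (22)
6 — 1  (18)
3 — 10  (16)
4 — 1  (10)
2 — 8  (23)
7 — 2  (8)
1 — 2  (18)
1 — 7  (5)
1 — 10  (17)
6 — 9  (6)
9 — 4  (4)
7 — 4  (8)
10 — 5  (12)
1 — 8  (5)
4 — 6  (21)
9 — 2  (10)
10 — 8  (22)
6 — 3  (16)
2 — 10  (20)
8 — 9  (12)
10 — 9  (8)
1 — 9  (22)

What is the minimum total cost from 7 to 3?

Enumerating some paths:
7 → 4 → 9 → 10 → 3: 8+4+8+16 = 36
7 → 4 → 9 → 6 → 3: 8+4+6+16 = 34
Cheapest is 7 → 4 → 9 → 6 → 3 at 34.

34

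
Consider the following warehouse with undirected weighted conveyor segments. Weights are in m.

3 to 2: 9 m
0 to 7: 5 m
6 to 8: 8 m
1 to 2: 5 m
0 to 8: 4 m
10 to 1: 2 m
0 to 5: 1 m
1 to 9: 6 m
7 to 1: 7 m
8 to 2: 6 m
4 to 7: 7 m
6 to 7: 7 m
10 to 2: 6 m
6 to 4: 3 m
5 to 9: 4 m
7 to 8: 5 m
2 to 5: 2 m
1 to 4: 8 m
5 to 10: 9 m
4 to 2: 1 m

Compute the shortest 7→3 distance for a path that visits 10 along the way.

24 m

Best 7 to 10: 7–1–10 costing 9
Best 10 to 3: 10–2–3 costing 15
Total via 10: 9 + 15 = 24 m.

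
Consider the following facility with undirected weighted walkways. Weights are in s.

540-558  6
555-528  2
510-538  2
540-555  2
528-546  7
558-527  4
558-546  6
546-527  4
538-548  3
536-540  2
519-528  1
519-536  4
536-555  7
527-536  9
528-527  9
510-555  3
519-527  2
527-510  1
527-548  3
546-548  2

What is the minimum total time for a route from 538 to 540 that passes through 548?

Best 538 to 548: 538 → 548 costing 3
Shortest 548→540: 548 → 527 → 510 → 555 → 540 = 9
Total via 548: 3 + 9 = 12 s.

12 s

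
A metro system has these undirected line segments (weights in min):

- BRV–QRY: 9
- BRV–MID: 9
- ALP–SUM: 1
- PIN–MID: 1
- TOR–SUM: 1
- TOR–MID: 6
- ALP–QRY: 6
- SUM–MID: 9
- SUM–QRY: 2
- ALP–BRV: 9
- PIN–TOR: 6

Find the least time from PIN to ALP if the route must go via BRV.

19 min

Best PIN to BRV: PIN–MID–BRV costing 10
Best BRV to ALP: BRV–ALP costing 9
Total via BRV: 10 + 9 = 19 min.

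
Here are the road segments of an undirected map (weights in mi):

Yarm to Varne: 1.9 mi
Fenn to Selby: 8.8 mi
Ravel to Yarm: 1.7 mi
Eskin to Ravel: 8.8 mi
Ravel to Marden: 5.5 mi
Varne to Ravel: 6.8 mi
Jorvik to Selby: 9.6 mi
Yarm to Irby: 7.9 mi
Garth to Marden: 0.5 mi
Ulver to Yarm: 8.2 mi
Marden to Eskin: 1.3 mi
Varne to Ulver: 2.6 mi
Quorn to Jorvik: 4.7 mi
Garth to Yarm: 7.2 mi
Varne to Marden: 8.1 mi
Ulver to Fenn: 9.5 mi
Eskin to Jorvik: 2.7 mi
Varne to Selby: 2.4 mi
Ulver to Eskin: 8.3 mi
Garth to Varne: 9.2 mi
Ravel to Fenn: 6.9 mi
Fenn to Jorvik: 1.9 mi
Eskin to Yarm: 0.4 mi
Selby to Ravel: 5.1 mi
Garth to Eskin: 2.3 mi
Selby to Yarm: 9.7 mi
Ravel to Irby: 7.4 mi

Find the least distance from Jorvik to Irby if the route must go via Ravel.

Shortest Jorvik→Ravel: Jorvik → Eskin → Yarm → Ravel = 4.8
Shortest Ravel→Irby: Ravel → Irby = 7.4
Total via Ravel: 4.8 + 7.4 = 12.2 mi.

12.2 mi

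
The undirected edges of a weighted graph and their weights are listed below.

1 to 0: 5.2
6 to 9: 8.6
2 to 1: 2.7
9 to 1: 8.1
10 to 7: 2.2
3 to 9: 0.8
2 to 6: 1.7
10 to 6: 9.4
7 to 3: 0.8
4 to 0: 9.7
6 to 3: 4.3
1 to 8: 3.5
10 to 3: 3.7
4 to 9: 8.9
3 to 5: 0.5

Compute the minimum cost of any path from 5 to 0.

14.4

Candidate routes:
5 → 3 → 6 → 2 → 1 → 0: 0.5+4.3+1.7+2.7+5.2 = 14.4
5 → 3 → 9 → 1 → 0: 0.5+0.8+8.1+5.2 = 14.6
The minimum is 14.4 via 5 → 3 → 6 → 2 → 1 → 0.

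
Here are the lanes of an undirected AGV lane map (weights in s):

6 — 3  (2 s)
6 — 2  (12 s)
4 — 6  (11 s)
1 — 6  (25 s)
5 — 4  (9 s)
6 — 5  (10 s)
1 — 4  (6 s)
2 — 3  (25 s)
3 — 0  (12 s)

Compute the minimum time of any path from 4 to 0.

25 s

Enumerating some paths:
4 - 6 - 3 - 0: 11+2+12 = 25
4 - 5 - 6 - 3 - 0: 9+10+2+12 = 33
The minimum is 25 s via 4 - 6 - 3 - 0.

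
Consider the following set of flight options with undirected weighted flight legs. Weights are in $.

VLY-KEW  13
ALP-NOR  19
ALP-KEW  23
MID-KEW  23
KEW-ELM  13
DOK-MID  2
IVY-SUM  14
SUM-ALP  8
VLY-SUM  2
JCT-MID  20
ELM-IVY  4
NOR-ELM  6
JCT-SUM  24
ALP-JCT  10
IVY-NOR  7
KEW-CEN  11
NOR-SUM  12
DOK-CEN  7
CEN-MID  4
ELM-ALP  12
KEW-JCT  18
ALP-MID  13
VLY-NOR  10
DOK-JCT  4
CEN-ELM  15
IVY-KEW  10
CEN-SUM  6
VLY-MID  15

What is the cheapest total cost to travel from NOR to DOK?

$24

Running Dijkstra from NOR:
NOR: 0
ELM: 6  (via NOR)
IVY: 7  (via NOR)
VLY: 10  (via NOR)
SUM: 12  (via NOR)
KEW: 17  (via IVY)
ALP: 18  (via ELM)
CEN: 18  (via SUM)
MID: 22  (via CEN)
DOK: 24  (via MID)
Shortest route: NOR–SUM–CEN–MID–DOK = $24.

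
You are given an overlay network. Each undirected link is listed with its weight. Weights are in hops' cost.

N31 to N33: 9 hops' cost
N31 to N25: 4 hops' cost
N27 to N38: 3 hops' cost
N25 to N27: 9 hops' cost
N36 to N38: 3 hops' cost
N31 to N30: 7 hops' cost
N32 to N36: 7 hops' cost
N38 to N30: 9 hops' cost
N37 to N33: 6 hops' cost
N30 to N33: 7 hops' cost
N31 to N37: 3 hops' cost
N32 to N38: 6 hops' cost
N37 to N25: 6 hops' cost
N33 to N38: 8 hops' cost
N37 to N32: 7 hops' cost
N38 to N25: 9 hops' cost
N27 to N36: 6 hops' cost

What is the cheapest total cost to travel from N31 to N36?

Enumerating some paths:
N31 - N25 - N38 - N36: 4+9+3 = 16
N31 - N37 - N32 - N38 - N36: 3+7+6+3 = 19
N31 - N37 - N32 - N36: 3+7+7 = 17
N31 - N30 - N38 - N36: 7+9+3 = 19
Cheapest is N31 - N25 - N38 - N36 at 16 hops' cost.

16 hops' cost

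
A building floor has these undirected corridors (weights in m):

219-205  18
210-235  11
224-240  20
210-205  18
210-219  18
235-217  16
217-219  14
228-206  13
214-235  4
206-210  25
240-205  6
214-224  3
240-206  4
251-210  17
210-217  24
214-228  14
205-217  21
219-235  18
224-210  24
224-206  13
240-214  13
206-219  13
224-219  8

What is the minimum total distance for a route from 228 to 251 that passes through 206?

Shortest 228→206: 228 → 206 = 13
Shortest 206→251: 206 → 210 → 251 = 42
Total via 206: 13 + 42 = 55 m.

55 m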